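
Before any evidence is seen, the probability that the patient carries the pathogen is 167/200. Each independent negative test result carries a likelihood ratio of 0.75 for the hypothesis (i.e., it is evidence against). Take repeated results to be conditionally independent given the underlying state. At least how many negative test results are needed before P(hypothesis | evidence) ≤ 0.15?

12

Prior odds = 0.835/0.165 = 167/33.
Likelihood ratio per negative test result = 0.75.
Target odds: 0.15 ÷ 0.85 = 3/17.
Need (167/33) × 0.75ⁿ ≤ 3/17, i.e. 0.75ⁿ ≤ 99/2839.
0.75¹¹ = 177147/4194304 is still above 99/2839 but 0.75¹² = 531441/16777216 is at or below it, so n = 12.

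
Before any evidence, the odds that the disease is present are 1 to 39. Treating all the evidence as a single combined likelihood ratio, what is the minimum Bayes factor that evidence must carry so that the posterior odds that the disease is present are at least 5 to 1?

Prior odds = 1/39.
Target odds = 5.
Required Bayes factor = 5 ÷ (1/39) = 195.

195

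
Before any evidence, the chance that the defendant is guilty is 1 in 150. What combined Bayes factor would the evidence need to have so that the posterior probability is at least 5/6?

745

Prior odds = (1/150)/(149/150) = 1/149.
Target odds = (5/6)/(1/6) = 5.
Required Bayes factor = 5 ÷ (1/149) = 745.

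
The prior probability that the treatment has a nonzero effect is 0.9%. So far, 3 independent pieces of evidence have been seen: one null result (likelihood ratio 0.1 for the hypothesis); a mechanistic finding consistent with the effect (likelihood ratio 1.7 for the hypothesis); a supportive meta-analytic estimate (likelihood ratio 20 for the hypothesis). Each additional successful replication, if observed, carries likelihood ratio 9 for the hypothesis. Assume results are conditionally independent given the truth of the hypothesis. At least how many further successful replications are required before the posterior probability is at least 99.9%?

5

Prior odds = 0.009/0.991 = 9/991.
Combined Bayes factor of the evidence already in hand = 0.1 × 1.7 × 20 = 3.4.
Odds after that evidence = (9/991) × 3.4 = 153/4955.
Target odds = 0.999/0.001 = 999.
Need 9ⁿ ≥ 999 ÷ (153/4955) = 550005/17.
9⁴ = 6561 falls short of 550005/17 but 9⁵ = 59049 reaches it, so n = 5.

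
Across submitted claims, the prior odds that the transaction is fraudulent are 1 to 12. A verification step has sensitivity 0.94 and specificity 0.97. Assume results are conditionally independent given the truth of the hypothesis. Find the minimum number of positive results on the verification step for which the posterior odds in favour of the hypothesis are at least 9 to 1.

2

Prior odds = 1/12.
False-positive rate = 1 − 0.97 = 0.03; likelihood ratio of a positive = 0.94/0.03 = 94/3.
Target odds = 9.
Require (94/3)ⁿ ≥ 9 ÷ (1/12) = 108.
(94/3)¹ = 94/3 falls short of 108 but (94/3)² = 8836/9 reaches it, so n = 2.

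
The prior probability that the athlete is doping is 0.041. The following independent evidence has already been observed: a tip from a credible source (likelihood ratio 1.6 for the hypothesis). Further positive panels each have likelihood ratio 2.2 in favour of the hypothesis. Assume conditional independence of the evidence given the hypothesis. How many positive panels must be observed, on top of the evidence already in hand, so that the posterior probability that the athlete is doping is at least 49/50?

9

Prior odds = 0.041/0.959 = 41/959.
Bayes factor of the evidence already in hand = 1.6.
Odds after that evidence = (41/959) × 1.6 = 328/4795.
Target odds = 0.98/0.02 = 49.
Need 2.2ⁿ ≥ 49 ÷ (328/4795) = 234955/328.
2.2⁸ = 214358881/390625 falls short of 234955/328 but 2.2⁹ ≈1207.27 reaches it, so n = 9.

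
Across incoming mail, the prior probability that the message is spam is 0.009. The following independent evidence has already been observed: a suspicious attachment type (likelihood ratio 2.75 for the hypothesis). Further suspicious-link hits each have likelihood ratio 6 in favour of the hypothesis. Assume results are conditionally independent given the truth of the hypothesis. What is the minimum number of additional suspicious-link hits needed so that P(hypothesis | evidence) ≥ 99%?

Prior odds = 0.009/0.991 = 9/991.
Bayes factor of the evidence already in hand = 2.75.
Odds after that evidence = (9/991) × 2.75 = 99/3964.
Target odds = 0.99/0.01 = 99.
Need 6ⁿ ≥ 99 ÷ (99/3964) = 3964.
6⁴ = 1296 falls short of 3964 but 6⁵ = 7776 reaches it, so n = 5.

5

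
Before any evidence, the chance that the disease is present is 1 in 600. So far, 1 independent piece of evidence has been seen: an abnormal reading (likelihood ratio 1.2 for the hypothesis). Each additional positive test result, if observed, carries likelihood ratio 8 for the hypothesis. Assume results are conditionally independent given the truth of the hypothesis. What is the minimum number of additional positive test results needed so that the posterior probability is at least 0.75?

Prior odds = (1/600)/(599/600) = 1/599.
Bayes factor of the evidence already in hand = 1.2.
Odds after that evidence = (1/599) × 1.2 = 6/2995.
Target odds = 0.75/0.25 = 3.
Need 8ⁿ ≥ 3 ÷ (6/2995) = 1497.5.
8³ = 512 falls short of 1497.5 but 8⁴ = 4096 reaches it, so n = 4.

4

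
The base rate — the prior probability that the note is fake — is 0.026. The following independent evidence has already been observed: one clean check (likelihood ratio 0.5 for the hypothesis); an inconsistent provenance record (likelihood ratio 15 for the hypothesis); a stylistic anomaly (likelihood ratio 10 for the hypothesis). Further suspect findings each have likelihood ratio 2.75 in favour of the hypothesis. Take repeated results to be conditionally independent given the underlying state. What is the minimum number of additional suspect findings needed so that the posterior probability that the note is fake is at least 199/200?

5

Prior odds = 0.026/0.974 = 13/487.
Combined Bayes factor of the evidence already in hand = 0.5 × 15 × 10 = 75.
Odds after that evidence = (13/487) × 75 = 975/487.
Target odds = 0.995/0.005 = 199.
Need 2.75ⁿ ≥ 199 ÷ (975/487) = 96913/975.
2.75⁴ = 57.19140625 falls short of 96913/975 but 2.75⁵ = 161051/1024 reaches it, so n = 5.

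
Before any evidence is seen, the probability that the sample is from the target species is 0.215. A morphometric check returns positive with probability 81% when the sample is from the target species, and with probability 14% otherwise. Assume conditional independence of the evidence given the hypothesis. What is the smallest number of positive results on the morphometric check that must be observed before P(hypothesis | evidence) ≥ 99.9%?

Prior odds: 0.215 ÷ 0.785 = 43/157.
Likelihood ratio of a positive result = 0.81/0.14 = 81/14.
Target odds: 0.999 ÷ 0.001 = 999.
Need (43/157) × (81/14)ⁿ ≥ 999, i.e. (81/14)ⁿ ≥ 156843/43.
(81/14)⁴ = 43046721/38416 falls short of 156843/43 but (81/14)⁵ ≈6483.13 reaches it, so n = 5.

5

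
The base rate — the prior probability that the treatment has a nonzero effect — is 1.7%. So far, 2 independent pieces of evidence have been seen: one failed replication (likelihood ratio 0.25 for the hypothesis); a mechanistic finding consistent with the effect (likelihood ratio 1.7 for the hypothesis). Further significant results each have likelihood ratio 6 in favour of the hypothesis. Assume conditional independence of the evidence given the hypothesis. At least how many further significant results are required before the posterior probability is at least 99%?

Prior odds = 0.017/0.983 = 17/983.
Combined Bayes factor of the evidence already in hand = 0.25 × 1.7 = 0.425.
Odds after that evidence = (17/983) × 0.425 = 289/39320.
Target odds = 0.99/0.01 = 99.
Need 6ⁿ ≥ 99 ÷ (289/39320) = 3892680/289.
6⁵ = 7776 falls short of 3892680/289 but 6⁶ = 46656 reaches it, so n = 6.

6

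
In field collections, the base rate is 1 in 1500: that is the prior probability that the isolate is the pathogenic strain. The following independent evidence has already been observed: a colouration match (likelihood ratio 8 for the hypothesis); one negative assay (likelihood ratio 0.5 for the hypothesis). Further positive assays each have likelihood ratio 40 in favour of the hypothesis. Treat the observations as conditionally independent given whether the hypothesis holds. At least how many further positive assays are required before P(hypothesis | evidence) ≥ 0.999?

Prior odds = (1/1500)/(1499/1500) = 1/1499.
Combined Bayes factor of the evidence already in hand = 8 × 0.5 = 4.
Odds after that evidence = (1/1499) × 4 = 4/1499.
Target odds = 0.999/0.001 = 999.
Need 40ⁿ ≥ 999 ÷ (4/1499) = 374375.25.
40³ = 64000 falls short of 374375.25 but 40⁴ = 2560000 reaches it, so n = 4.

4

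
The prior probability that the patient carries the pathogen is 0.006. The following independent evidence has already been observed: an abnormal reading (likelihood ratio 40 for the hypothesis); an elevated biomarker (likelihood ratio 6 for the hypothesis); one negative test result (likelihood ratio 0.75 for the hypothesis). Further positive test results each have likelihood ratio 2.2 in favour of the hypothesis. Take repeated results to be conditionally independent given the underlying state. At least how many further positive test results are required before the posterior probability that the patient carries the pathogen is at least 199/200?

Prior odds = 0.006/0.994 = 3/497.
Combined Bayes factor of the evidence already in hand = 40 × 6 × 0.75 = 180.
Odds after that evidence = (3/497) × 180 = 540/497.
Target odds = 0.995/0.005 = 199.
Need 2.2ⁿ ≥ 199 ÷ (540/497) = 98903/540.
2.2⁶ = 1771561/15625 falls short of 98903/540 but 2.2⁷ = 19487171/78125 reaches it, so n = 7.

7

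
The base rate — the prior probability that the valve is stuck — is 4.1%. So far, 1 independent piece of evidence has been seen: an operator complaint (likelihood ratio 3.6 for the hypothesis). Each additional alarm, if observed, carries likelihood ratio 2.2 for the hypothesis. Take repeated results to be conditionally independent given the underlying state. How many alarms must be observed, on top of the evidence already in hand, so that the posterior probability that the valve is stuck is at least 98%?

Prior odds = 0.041/0.959 = 41/959.
Bayes factor of the evidence already in hand = 3.6.
Odds after that evidence = (41/959) × 3.6 = 738/4795.
Target odds = 0.98/0.02 = 49.
Need 2.2ⁿ ≥ 49 ÷ (738/4795) = 234955/738.
2.2⁷ = 19487171/78125 falls short of 234955/738 but 2.2⁸ = 214358881/390625 reaches it, so n = 8.

8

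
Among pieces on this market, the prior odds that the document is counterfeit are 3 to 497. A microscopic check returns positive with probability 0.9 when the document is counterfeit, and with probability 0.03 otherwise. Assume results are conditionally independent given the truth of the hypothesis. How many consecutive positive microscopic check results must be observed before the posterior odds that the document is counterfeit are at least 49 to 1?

3

Prior odds = 3/497.
Likelihood ratio of a positive result = 0.9/0.03 = 30.
Target odds = 49.
Require 30ⁿ ≥ 49 ÷ (3/497) = 24353/3.
30² = 900 falls short of 24353/3 but 30³ = 27000 reaches it, so n = 3.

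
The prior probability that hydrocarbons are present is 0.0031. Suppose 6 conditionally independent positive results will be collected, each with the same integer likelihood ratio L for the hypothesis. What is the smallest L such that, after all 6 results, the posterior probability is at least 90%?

Prior odds = 0.0031/0.9969 = 31/9969.
Target odds = 0.9/0.1 = 9.
Need L⁶ ≥ 9 ÷ (31/9969) = 89721/31.
3⁶ = 729 < 89721/31 ≤ 4096 = 4⁶, so L = 4.

4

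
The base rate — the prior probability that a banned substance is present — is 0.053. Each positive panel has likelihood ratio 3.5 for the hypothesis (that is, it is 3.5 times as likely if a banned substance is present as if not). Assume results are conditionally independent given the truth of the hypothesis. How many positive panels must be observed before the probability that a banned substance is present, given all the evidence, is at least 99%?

Prior odds: 0.053 ÷ 0.947 = 53/947.
Likelihood ratio per positive panel = 3.5.
Target posterior odds = 0.99/0.01 = 99.
Need (53/947) × 3.5ⁿ ≥ 99, i.e. 3.5ⁿ ≥ 93753/53.
3.5⁵ = 525.21875 falls short of 93753/53 but 3.5⁶ = 1838.265625 reaches it, so n = 6.

6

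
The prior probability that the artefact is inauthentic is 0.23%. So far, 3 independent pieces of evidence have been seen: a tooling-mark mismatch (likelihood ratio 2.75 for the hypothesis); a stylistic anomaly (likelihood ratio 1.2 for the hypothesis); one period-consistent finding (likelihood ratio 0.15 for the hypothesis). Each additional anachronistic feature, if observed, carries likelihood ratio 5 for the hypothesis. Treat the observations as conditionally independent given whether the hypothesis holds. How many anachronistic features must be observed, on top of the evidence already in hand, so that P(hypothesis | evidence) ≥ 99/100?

Prior odds = 0.0023/0.9977 = 23/9977.
Combined Bayes factor of the evidence already in hand = 2.75 × 1.2 × 0.15 = 0.495.
Odds after that evidence = (23/9977) × 0.495 = 207/181400.
Target odds = 0.99/0.01 = 99.
Need 5ⁿ ≥ 99 ÷ (207/181400) = 1995400/23.
5⁷ = 78125 falls short of 1995400/23 but 5⁸ = 390625 reaches it, so n = 8.

8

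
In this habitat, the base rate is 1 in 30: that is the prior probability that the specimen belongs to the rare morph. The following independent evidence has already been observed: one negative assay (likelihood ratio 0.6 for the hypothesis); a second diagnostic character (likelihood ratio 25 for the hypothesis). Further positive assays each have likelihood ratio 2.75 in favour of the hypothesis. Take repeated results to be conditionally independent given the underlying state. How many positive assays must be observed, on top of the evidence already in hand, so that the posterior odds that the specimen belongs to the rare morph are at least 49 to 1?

Prior odds = (1/30)/(29/30) = 1/29.
Combined Bayes factor of the evidence already in hand = 0.6 × 25 = 15.
Odds after that evidence = (1/29) × 15 = 15/29.
Target odds = 49.
Need 2.75ⁿ ≥ 49 ÷ (15/29) = 1421/15.
2.75⁴ = 57.19140625 falls short of 1421/15 but 2.75⁵ = 161051/1024 reaches it, so n = 5.

5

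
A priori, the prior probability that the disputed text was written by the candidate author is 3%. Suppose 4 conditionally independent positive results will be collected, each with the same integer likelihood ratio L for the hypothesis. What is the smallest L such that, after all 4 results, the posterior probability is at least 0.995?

Prior odds = 0.03/0.97 = 3/97.
Target odds = 0.995/0.005 = 199.
Need L⁴ ≥ 199 ÷ (3/97) = 19303/3.
8⁴ = 4096 < 19303/3 ≤ 6561 = 9⁴, so L = 9.

9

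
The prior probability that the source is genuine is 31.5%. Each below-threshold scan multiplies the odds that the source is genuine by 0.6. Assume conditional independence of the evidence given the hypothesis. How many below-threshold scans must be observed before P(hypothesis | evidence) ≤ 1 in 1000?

13

Prior odds: 0.315 ÷ 0.685 = 63/137.
Likelihood ratio per below-threshold scan = 0.6.
Target posterior odds = 0.001/0.999 = 1/999.
Need (63/137) × 0.6ⁿ ≤ 1/999, i.e. 0.6ⁿ ≤ 137/62937.
0.6¹² = 531441/244140625 is still above 137/62937 but 0.6¹³ ≈0.00130607 is at or below it, so n = 13.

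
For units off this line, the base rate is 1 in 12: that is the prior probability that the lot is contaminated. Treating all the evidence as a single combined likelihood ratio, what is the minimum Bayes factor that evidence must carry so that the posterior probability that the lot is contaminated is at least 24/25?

264

Prior odds = (1/12)/(11/12) = 1/11.
Target odds = 0.96/0.04 = 24.
Required Bayes factor = 24 ÷ (1/11) = 264.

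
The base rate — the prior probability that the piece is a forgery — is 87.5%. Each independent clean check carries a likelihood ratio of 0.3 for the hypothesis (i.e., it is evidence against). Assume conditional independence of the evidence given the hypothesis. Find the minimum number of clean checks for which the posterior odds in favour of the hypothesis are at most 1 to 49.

Prior odds = 0.875/0.125 = 7.
Likelihood ratio per clean check = 0.3.
Target odds = 1/49.
Need 7 × 0.3ⁿ ≤ 1/49, i.e. 0.3ⁿ ≤ 1/343.
0.3⁴ = 0.0081 is still above 1/343 but 0.3⁵ = 243/100000 is at or below it, so n = 5.

5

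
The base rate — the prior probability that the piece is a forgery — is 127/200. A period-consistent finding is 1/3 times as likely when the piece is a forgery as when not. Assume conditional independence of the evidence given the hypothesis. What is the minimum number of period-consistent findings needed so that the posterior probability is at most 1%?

Prior odds: 0.635 ÷ 0.365 = 127/73.
Likelihood ratio per period-consistent finding = 1/3.
Target posterior odds = 0.01/0.99 = 1/99.
Require (1/3)ⁿ ≤ 1/99 ÷ (127/73) = 73/12573.
(1/3)⁴ = 1/81 is still above 73/12573 but (1/3)⁵ = 1/243 is at or below it, so n = 5.

5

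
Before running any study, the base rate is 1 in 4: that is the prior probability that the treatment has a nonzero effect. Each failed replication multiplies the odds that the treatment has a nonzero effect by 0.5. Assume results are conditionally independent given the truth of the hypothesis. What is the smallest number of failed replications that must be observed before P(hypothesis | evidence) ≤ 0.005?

Prior odds: 0.25 ÷ 0.75 = 1/3.
Likelihood ratio per failed replication = 0.5.
Target posterior odds = 0.005/0.995 = 1/199.
Require 0.5ⁿ ≤ 1/199 ÷ (1/3) = 3/199.
0.5⁶ = 0.015625 is still above 3/199 but 0.5⁷ = 0.0078125 is at or below it, so n = 7.

7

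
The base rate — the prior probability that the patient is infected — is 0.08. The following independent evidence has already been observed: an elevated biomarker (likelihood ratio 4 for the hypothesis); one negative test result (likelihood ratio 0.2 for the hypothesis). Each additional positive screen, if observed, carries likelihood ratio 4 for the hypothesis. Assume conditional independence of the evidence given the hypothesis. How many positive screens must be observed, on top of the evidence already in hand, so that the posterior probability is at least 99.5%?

6

Prior odds = 0.08/0.92 = 2/23.
Combined Bayes factor of the evidence already in hand = 4 × 0.2 = 0.8.
Odds after that evidence = (2/23) × 0.8 = 8/115.
Target odds = 0.995/0.005 = 199.
Need 4ⁿ ≥ 199 ÷ (8/115) = 2860.625.
4⁵ = 1024 falls short of 2860.625 but 4⁶ = 4096 reaches it, so n = 6.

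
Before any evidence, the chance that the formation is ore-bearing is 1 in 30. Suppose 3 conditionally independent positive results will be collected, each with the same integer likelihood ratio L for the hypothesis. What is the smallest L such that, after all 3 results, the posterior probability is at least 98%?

12

Prior odds = (1/30)/(29/30) = 1/29.
Target odds = 0.98/0.02 = 49.
Need L³ ≥ 49 ÷ (1/29) = 1421.
11³ = 1331 < 1421 ≤ 1728 = 12³, so L = 12.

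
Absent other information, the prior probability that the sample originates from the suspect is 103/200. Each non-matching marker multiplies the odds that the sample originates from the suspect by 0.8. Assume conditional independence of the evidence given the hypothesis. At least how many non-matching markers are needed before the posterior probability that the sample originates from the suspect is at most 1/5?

7

Prior odds = 0.515/0.485 = 103/97.
Likelihood ratio per non-matching marker = 0.8.
Target odds: 0.2 ÷ 0.8 = 0.25.
Need (103/97) × 0.8ⁿ ≤ 0.25, i.e. 0.8ⁿ ≤ 97/412.
0.8⁶ = 4096/15625 is still above 97/412 but 0.8⁷ = 16384/78125 is at or below it, so n = 7.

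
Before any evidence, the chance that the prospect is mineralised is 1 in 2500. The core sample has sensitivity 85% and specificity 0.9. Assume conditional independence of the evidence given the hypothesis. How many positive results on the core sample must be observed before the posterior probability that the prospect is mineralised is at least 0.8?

5

Prior odds = 0.0004/0.9996 = 1/2499.
False-positive rate = 1 − 0.9 = 0.1; likelihood ratio of a positive = 0.85/0.1 = 8.5.
Target odds: 0.8 ÷ 0.2 = 4.
Require 8.5ⁿ ≥ 4 ÷ (1/2499) = 9996.
8.5⁴ = 5220.0625 falls short of 9996 but 8.5⁵ = 44370.53125 reaches it, so n = 5.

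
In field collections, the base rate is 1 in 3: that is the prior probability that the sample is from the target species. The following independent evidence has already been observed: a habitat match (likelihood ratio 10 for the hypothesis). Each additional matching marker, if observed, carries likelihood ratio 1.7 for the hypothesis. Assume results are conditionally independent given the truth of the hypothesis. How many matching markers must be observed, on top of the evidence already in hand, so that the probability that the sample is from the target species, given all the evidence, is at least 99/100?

Prior odds = (1/3)/(2/3) = 0.5.
Bayes factor of the evidence already in hand = 10.
Odds after that evidence = 0.5 × 10 = 5.
Target odds = 0.99/0.01 = 99.
Need 1.7ⁿ ≥ 99 ÷ 5 = 19.8.
1.7⁵ = 1419857/100000 falls short of 19.8 but 1.7⁶ = 24137569/1000000 reaches it, so n = 6.

6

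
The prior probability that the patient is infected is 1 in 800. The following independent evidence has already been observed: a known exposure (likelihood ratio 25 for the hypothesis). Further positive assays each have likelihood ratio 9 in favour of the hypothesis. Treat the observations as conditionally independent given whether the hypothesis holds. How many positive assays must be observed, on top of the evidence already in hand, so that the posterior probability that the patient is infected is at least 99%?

4

Prior odds = 0.00125/0.99875 = 1/799.
Bayes factor of the evidence already in hand = 25.
Odds after that evidence = (1/799) × 25 = 25/799.
Target odds = 0.99/0.01 = 99.
Need 9ⁿ ≥ 99 ÷ (25/799) = 3164.04.
9³ = 729 falls short of 3164.04 but 9⁴ = 6561 reaches it, so n = 4.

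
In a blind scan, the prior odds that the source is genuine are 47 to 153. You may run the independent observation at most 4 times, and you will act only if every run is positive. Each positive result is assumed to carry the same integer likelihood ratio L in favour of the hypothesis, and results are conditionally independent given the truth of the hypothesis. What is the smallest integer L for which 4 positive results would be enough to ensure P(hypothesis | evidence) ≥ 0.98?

Prior odds = 47/153.
Target odds = 0.98/0.02 = 49.
Need L⁴ ≥ 49 ÷ (47/153) = 7497/47.
3⁴ = 81 < 7497/47 ≤ 256 = 4⁴, so L = 4.

4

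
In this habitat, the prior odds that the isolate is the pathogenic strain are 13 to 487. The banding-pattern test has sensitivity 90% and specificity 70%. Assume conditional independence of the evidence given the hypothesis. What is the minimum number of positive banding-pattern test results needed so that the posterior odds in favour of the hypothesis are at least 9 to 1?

6

Prior odds = 13/487.
False-positive rate = 1 − 0.7 = 0.3; likelihood ratio of a positive = 0.9/0.3 = 3.
Target odds = 9.
Need (13/487) × 3ⁿ ≥ 9, i.e. 3ⁿ ≥ 4383/13.
3⁵ = 243 falls short of 4383/13 but 3⁶ = 729 reaches it, so n = 6.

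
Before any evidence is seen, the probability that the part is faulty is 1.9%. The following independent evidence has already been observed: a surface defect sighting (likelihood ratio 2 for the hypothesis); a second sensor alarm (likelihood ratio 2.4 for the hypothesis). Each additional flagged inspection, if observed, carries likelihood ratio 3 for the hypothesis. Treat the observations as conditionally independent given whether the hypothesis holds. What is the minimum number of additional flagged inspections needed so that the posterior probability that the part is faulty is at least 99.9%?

Prior odds = 0.019/0.981 = 19/981.
Combined Bayes factor of the evidence already in hand = 2 × 2.4 = 4.8.
Odds after that evidence = (19/981) × 4.8 = 152/1635.
Target odds = 0.999/0.001 = 999.
Need 3ⁿ ≥ 999 ÷ (152/1635) = 1633365/152.
3⁸ = 6561 falls short of 1633365/152 but 3⁹ = 19683 reaches it, so n = 9.

9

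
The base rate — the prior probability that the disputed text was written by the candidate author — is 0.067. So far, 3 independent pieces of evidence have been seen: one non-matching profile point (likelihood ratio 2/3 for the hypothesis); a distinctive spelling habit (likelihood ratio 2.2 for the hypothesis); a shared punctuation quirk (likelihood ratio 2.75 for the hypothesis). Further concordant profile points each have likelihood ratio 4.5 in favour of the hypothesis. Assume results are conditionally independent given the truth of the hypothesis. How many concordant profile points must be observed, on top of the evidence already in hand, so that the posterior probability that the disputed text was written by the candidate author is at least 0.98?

Prior odds = 0.067/0.933 = 67/933.
Combined Bayes factor of the evidence already in hand = (2/3) × 2.2 × 2.75 = 121/30.
Odds after that evidence = (67/933) × 121/30 = 8107/27990.
Target odds = 0.98/0.02 = 49.
Need 4.5ⁿ ≥ 49 ÷ (8107/27990) = 1371510/8107.
4.5³ = 91.125 falls short of 1371510/8107 but 4.5⁴ = 410.0625 reaches it, so n = 4.

4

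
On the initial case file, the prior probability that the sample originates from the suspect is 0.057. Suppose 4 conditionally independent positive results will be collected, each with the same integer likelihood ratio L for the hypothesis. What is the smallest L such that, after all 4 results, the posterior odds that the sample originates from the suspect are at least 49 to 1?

Prior odds = 0.057/0.943 = 57/943.
Target odds = 49.
Need L⁴ ≥ 49 ÷ (57/943) = 46207/57.
5⁴ = 625 < 46207/57 ≤ 1296 = 6⁴, so L = 6.

6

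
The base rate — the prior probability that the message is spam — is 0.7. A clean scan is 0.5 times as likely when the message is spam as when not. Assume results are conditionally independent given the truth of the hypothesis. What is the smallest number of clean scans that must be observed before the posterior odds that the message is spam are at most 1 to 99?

Prior odds: 0.7 ÷ 0.3 = 7/3.
Likelihood ratio per clean scan = 0.5.
Target odds = 1/99.
Require 0.5ⁿ ≤ 1/99 ÷ (7/3) = 1/231.
0.5⁷ = 0.0078125 is still above 1/231 but 0.5⁸ = 0.00390625 is at or below it, so n = 8.

8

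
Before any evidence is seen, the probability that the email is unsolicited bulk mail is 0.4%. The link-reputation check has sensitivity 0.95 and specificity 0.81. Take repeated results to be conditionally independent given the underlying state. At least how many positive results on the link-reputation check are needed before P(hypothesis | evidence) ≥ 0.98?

Prior odds = 0.004/0.996 = 1/249.
False-positive rate = 1 − 0.81 = 0.19; likelihood ratio of a positive = 0.95/0.19 = 5.
Target posterior odds = 0.98/0.02 = 49.
Require 5ⁿ ≥ 49 ÷ (1/249) = 12201.
5⁵ = 3125 falls short of 12201 but 5⁶ = 15625 reaches it, so n = 6.

6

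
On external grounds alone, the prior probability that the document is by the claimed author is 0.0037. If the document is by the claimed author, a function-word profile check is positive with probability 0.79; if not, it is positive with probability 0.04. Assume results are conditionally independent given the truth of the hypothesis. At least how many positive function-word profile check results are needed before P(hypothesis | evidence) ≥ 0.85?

Prior odds = 0.0037/0.9963 = 37/9963.
Likelihood ratio of a positive = 0.79/0.04 = 19.75.
Target posterior odds = 0.85/0.15 = 17/3.
Need (37/9963) × 19.75ⁿ ≥ 17/3, i.e. 19.75ⁿ ≥ 56457/37.
19.75² = 390.0625 falls short of 56457/37 but 19.75³ = 7703.734375 reaches it, so n = 3.

3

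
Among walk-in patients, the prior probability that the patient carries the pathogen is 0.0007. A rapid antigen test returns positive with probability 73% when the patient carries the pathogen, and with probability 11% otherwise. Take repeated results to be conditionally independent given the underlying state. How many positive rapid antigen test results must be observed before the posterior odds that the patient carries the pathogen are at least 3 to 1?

5

Prior odds = 0.0007/0.9993 = 7/9993.
Likelihood ratio of a positive result = 0.73/0.11 = 73/11.
Target odds = 3.
Need (7/9993) × (73/11)ⁿ ≥ 3, i.e. (73/11)ⁿ ≥ 29979/7.
(73/11)⁴ = 28398241/14641 falls short of 29979/7 but (73/11)⁵ ≈12872.1 reaches it, so n = 5.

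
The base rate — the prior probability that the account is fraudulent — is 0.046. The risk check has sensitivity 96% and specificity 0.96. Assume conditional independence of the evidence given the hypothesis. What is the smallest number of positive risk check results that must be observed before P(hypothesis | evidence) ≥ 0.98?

Prior odds = 0.046/0.954 = 23/477.
False-positive rate = 1 − 0.96 = 0.04; likelihood ratio of a positive = 0.96/0.04 = 24.
Target posterior odds = 0.98/0.02 = 49.
Require 24ⁿ ≥ 49 ÷ (23/477) = 23373/23.
24² = 576 falls short of 23373/23 but 24³ = 13824 reaches it, so n = 3.

3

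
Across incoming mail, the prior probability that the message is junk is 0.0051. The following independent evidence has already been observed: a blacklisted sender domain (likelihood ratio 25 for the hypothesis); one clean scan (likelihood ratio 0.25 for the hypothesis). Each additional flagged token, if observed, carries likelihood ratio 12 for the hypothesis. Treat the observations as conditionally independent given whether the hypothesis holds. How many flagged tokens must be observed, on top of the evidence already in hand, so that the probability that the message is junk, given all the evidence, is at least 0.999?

Prior odds = 0.0051/0.9949 = 51/9949.
Combined Bayes factor of the evidence already in hand = 25 × 0.25 = 6.25.
Odds after that evidence = (51/9949) × 6.25 = 1275/39796.
Target odds = 0.999/0.001 = 999.
Need 12ⁿ ≥ 999 ÷ (1275/39796) = 13252068/425.
12⁴ = 20736 falls short of 13252068/425 but 12⁵ = 248832 reaches it, so n = 5.

5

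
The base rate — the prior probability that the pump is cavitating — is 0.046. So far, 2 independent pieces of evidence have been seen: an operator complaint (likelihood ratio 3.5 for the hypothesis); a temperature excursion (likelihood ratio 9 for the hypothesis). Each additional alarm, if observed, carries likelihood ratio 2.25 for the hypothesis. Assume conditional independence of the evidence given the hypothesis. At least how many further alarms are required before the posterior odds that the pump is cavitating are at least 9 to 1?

3

Prior odds = 0.046/0.954 = 23/477.
Combined Bayes factor of the evidence already in hand = 3.5 × 9 = 31.5.
Odds after that evidence = (23/477) × 31.5 = 161/106.
Target odds = 9.
Need 2.25ⁿ ≥ 9 ÷ (161/106) = 954/161.
2.25² = 5.0625 falls short of 954/161 but 2.25³ = 11.390625 reaches it, so n = 3.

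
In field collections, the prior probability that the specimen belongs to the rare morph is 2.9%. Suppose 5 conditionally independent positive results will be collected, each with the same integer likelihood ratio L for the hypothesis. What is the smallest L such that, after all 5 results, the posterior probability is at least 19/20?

4

Prior odds = 0.029/0.971 = 29/971.
Target odds = 0.95/0.05 = 19.
Need L⁵ ≥ 19 ÷ (29/971) = 18449/29.
3⁵ = 243 < 18449/29 ≤ 1024 = 4⁵, so L = 4.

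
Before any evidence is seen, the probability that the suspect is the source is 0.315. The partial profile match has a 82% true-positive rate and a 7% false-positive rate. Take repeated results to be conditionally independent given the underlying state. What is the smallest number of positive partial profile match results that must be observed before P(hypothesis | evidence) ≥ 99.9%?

4

Prior odds: 0.315 ÷ 0.685 = 63/137.
Likelihood ratio of a positive result = 0.82/0.07 = 82/7.
Target odds: 0.999 ÷ 0.001 = 999.
Require (82/7)ⁿ ≥ 999 ÷ (63/137) = 15207/7.
(82/7)³ = 551368/343 falls short of 15207/7 but (82/7)⁴ = 45212176/2401 reaches it, so n = 4.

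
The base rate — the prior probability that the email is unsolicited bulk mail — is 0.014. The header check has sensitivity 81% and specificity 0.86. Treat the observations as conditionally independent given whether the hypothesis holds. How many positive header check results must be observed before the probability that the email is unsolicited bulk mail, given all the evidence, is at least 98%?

5

Prior odds: 0.014 ÷ 0.986 = 7/493.
False-positive rate = 1 − 0.86 = 0.14; likelihood ratio of a positive = 0.81/0.14 = 81/14.
Target posterior odds = 0.98/0.02 = 49.
Require (81/14)ⁿ ≥ 49 ÷ (7/493) = 3451.
(81/14)⁴ = 43046721/38416 falls short of 3451 but (81/14)⁵ ≈6483.13 reaches it, so n = 5.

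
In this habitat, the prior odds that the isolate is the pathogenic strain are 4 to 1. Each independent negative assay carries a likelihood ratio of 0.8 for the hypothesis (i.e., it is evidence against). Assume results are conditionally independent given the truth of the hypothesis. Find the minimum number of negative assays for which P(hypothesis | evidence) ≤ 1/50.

24

Prior odds = 4.
Likelihood ratio per negative assay = 0.8.
Target posterior odds = 0.02/0.98 = 1/49.
Require 0.8ⁿ ≤ 1/49 ÷ 4 = 1/196.
0.8²³ ≈0.00590296 is still above 1/196 but 0.8²⁴ ≈0.00472237 is at or below it, so n = 24.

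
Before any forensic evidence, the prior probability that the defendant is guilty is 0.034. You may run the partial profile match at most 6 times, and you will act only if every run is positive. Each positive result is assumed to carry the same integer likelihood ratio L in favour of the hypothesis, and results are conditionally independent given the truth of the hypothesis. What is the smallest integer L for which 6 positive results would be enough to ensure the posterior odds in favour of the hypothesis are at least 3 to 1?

Prior odds = 0.034/0.966 = 17/483.
Target odds = 3.
Need L⁶ ≥ 3 ÷ (17/483) = 1449/17.
2⁶ = 64 < 1449/17 ≤ 729 = 3⁶, so L = 3.

3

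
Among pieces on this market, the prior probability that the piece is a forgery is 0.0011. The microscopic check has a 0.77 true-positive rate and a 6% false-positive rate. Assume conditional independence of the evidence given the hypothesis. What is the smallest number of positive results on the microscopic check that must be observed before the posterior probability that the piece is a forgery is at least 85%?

Prior odds: 0.0011 ÷ 0.9989 = 11/9989.
Likelihood ratio of a positive result = 0.77/0.06 = 77/6.
Target odds: 0.85 ÷ 0.15 = 17/3.
Need (11/9989) × (77/6)ⁿ ≥ 17/3, i.e. (77/6)ⁿ ≥ 169813/33.
(77/6)³ = 456533/216 falls short of 169813/33 but (77/6)⁴ = 35153041/1296 reaches it, so n = 4.

4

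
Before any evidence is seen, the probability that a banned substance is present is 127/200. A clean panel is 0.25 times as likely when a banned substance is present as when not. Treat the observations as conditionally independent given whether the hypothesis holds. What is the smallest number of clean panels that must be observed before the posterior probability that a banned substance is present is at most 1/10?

Prior odds = 0.635/0.365 = 127/73.
Likelihood ratio per clean panel = 0.25.
Target odds: 0.1 ÷ 0.9 = 1/9.
Require 0.25ⁿ ≤ 1/9 ÷ (127/73) = 73/1143.
0.25¹ = 0.25 is still above 73/1143 but 0.25² = 0.0625 is at or below it, so n = 2.

2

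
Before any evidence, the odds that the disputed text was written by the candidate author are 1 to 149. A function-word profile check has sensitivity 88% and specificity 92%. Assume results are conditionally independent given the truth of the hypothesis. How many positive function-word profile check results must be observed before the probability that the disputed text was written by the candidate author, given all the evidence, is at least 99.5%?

5

Prior odds = 1/149.
False-positive rate = 1 − 0.92 = 0.08; likelihood ratio of a positive = 0.88/0.08 = 11.
Target odds: 0.995 ÷ 0.005 = 199.
Need (1/149) × 11ⁿ ≥ 199, i.e. 11ⁿ ≥ 29651.
11⁴ = 14641 falls short of 29651 but 11⁵ = 161051 reaches it, so n = 5.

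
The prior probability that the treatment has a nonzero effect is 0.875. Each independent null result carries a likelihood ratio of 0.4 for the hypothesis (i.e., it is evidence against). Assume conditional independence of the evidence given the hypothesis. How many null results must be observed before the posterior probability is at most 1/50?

7

Prior odds: 0.875 ÷ 0.125 = 7.
Likelihood ratio per null result = 0.4.
Target posterior odds = 0.02/0.98 = 1/49.
Require 0.4ⁿ ≤ 1/49 ÷ 7 = 1/343.
0.4⁶ = 64/15625 is still above 1/343 but 0.4⁷ = 128/78125 is at or below it, so n = 7.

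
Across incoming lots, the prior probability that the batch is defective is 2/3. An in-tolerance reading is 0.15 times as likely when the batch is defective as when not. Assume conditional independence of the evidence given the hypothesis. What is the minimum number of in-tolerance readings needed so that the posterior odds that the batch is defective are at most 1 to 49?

3

Prior odds = (2/3)/(1/3) = 2.
Likelihood ratio per in-tolerance reading = 0.15.
Target odds = 1/49.
Require 0.15ⁿ ≤ 1/49 ÷ 2 = 1/98.
0.15² = 0.0225 is still above 1/98 but 0.15³ = 0.003375 is at or below it, so n = 3.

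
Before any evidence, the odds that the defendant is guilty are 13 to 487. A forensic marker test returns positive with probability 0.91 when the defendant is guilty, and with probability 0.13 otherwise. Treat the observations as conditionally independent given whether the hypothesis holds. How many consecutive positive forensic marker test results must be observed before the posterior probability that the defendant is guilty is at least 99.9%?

6

Prior odds = 13/487.
Likelihood ratio of a positive result = 0.91/0.13 = 7.
Target odds: 0.999 ÷ 0.001 = 999.
Require 7ⁿ ≥ 999 ÷ (13/487) = 486513/13.
7⁵ = 16807 falls short of 486513/13 but 7⁶ = 117649 reaches it, so n = 6.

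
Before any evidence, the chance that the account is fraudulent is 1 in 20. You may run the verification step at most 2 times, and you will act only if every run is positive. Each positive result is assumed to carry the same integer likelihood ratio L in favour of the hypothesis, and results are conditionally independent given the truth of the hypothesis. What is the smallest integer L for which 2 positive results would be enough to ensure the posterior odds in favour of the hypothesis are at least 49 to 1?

31

Prior odds = 0.05/0.95 = 1/19.
Target odds = 49.
Need L² ≥ 49 ÷ (1/19) = 931.
30² = 900 < 931 ≤ 961 = 31², so L = 31.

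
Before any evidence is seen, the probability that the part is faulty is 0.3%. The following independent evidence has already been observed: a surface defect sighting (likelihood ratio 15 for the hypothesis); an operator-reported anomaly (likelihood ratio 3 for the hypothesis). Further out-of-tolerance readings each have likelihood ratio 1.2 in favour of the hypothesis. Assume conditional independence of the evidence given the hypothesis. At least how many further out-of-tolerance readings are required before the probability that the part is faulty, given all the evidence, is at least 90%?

Prior odds = 0.003/0.997 = 3/997.
Combined Bayes factor of the evidence already in hand = 15 × 3 = 45.
Odds after that evidence = (3/997) × 45 = 135/997.
Target odds = 0.9/0.1 = 9.
Need 1.2ⁿ ≥ 9 ÷ (135/997) = 997/15.
1.2²³ ≈66.2474 falls short of 997/15 but 1.2²⁴ ≈79.4968 reaches it, so n = 24.

24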